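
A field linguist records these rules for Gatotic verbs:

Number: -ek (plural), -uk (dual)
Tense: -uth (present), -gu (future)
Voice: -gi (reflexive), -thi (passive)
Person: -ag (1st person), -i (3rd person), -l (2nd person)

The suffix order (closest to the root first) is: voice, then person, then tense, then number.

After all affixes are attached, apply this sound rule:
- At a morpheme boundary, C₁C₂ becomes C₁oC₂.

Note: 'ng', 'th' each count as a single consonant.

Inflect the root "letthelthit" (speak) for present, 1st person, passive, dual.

Attach voice passive -thi → letthelthitthi.
Attach person 1st person -ag → letthelthitthiag.
Attach tense present -uth → letthelthitthiaguth.
Attach number dual -uk → letthelthitthiaguthuk.
Apply epenthesis: letthelthitthiaguthuk → letthelthitothiaguthuk.

letthelthitothiaguthuk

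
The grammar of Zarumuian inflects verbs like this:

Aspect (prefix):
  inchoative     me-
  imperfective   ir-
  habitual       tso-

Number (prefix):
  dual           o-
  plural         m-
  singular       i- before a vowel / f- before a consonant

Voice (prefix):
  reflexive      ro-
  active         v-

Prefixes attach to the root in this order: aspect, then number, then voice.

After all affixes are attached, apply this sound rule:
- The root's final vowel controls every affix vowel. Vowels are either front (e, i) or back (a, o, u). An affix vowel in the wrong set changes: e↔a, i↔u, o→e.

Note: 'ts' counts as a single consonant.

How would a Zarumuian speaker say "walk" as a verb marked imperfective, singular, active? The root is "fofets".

viirfofets

Attach aspect imperfective ir- → irfofets.
Attach number singular i- (before vowel 'i') → iirfofets.
Attach voice active v- → viirfofets.
Vowel harmony: no change.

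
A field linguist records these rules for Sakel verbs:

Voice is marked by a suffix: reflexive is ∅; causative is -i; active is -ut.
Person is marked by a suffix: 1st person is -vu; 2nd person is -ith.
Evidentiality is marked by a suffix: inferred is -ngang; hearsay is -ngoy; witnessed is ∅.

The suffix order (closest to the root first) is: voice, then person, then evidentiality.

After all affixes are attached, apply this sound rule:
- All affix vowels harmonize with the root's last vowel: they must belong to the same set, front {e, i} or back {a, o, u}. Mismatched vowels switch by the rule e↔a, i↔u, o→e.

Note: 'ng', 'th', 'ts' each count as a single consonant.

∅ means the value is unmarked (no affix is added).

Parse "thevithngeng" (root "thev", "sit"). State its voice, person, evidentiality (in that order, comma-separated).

reflexive, 2nd person, inferred

Segment: thev-ith-ngang.
voice: ∅ → reflexive.
person: -ith → 2nd person.
evidentiality: -ngang → inferred.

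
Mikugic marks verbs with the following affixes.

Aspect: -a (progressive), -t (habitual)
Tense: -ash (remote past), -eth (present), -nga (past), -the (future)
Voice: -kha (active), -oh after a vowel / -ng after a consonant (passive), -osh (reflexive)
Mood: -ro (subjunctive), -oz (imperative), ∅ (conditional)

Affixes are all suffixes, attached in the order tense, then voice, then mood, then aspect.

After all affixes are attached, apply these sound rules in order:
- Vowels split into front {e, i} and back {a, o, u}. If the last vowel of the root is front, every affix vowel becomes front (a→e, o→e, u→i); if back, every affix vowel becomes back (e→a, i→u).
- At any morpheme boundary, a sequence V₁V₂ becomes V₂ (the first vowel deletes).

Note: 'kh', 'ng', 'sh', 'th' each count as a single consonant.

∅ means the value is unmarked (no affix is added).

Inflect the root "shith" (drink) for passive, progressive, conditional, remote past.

Attach tense remote past -ash → shithash.
Attach voice passive -ng (after consonant 'sh') → shithashng.
mood = conditional: zero marking, form stays shithashng.
Attach aspect progressive -a → shithashnga.
Apply vowel harmony: shithashnga → shitheshnge.
Vowel deletion: no change.

shitheshnge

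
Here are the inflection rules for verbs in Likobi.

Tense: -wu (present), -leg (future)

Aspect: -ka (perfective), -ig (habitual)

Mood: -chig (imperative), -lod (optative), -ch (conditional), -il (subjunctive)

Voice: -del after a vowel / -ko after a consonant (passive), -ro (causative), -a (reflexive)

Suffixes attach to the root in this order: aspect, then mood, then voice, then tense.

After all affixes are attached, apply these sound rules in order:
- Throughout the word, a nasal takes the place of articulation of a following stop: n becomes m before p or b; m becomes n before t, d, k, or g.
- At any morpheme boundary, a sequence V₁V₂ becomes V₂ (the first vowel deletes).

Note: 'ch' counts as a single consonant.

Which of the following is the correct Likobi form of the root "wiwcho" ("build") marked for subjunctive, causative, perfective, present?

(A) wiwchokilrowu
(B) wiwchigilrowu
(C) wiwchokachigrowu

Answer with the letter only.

Attach aspect perfective -ka → wiwchoka.
Attach mood subjunctive -il → wiwchokail.
Attach voice causative -ro → wiwchokailro.
Attach tense present -wu → wiwchokailrowu.
Nasal assimilation: no change.
Apply vowel deletion: wiwchokailrowu → wiwchokilrowu.
So the correct form is wiwchokilrowu, option (A).
(B) wiwchigilrowu is wrong: it uses habitual instead of perfective for aspect.
(C) wiwchokachigrowu is wrong: it uses imperative instead of subjunctive for mood.

A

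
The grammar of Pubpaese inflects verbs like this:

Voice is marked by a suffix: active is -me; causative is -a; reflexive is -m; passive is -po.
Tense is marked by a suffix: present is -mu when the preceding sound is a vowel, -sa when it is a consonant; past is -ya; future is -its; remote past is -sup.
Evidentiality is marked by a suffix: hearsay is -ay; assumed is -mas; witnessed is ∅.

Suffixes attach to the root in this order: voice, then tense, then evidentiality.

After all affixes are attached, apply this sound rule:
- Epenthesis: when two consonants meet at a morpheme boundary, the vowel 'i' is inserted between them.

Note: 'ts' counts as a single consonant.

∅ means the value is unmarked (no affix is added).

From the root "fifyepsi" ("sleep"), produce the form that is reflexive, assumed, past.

fifyepsimiyamas

Attach voice reflexive -m → fifyepsim.
Attach tense past -ya → fifyepsimya.
Attach evidentiality assumed -mas → fifyepsimyamas.
Apply epenthesis: fifyepsimyamas → fifyepsimiyamas.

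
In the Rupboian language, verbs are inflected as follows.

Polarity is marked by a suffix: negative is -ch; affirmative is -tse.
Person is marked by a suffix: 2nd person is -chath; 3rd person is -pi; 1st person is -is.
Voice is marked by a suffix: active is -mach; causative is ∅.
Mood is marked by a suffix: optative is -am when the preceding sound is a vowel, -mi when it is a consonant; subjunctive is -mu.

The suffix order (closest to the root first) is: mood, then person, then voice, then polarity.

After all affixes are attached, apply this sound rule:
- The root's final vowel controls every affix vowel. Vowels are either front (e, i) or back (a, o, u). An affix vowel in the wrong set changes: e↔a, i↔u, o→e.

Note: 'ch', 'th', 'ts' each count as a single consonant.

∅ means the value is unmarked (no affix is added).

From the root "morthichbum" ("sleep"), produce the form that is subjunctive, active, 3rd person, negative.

Attach mood subjunctive -mu → morthichbummu.
Attach person 3rd person -pi → morthichbummupi.
Attach voice active -mach → morthichbummupimach.
Attach polarity negative -ch → morthichbummupimachch.
Apply vowel harmony: morthichbummupimachch → morthichbummupumachch.

morthichbummupumachch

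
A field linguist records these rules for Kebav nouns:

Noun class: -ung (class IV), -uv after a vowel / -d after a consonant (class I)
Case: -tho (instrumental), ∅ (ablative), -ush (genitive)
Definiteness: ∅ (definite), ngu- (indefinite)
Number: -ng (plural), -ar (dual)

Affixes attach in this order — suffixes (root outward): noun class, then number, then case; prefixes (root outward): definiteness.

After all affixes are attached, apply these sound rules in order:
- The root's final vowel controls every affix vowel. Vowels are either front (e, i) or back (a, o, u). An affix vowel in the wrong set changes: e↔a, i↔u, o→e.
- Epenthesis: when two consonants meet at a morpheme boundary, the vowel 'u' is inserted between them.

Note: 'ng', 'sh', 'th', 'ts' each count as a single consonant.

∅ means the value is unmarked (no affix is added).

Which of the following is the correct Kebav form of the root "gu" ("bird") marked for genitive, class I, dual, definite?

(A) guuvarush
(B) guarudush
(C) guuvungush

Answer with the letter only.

definiteness = definite: zero marking, form stays gu.
Attach noun class class I -uv (after vowel 'u') → guuv.
Attach number dual -ar → guuvar.
Attach case genitive -ush → guuvarush.
Vowel harmony: no change.
Epenthesis: no change.
So the correct form is guuvarush, option (A).
(C) guuvungush is wrong: it uses plural instead of dual for number.
(B) guarudush is wrong: it has the affixes in the wrong order.

A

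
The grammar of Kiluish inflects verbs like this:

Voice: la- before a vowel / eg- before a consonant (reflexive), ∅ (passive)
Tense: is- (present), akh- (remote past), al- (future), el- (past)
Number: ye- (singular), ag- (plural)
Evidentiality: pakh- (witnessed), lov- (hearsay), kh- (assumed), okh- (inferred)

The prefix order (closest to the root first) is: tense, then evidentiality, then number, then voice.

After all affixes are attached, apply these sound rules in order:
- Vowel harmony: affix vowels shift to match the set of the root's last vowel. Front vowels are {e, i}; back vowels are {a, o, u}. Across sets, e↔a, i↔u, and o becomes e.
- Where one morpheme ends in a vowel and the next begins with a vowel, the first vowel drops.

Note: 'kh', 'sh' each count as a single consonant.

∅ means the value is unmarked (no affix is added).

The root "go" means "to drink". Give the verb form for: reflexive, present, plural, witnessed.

lagpakhusgo

Attach tense present is- → isgo.
Attach evidentiality witnessed pakh- → pakhisgo.
Attach number plural ag- → agpakhisgo.
Attach voice reflexive la- (before vowel 'a') → laagpakhisgo.
Apply vowel harmony: laagpakhisgo → laagpakhusgo.
Apply vowel deletion: laagpakhusgo → lagpakhusgo.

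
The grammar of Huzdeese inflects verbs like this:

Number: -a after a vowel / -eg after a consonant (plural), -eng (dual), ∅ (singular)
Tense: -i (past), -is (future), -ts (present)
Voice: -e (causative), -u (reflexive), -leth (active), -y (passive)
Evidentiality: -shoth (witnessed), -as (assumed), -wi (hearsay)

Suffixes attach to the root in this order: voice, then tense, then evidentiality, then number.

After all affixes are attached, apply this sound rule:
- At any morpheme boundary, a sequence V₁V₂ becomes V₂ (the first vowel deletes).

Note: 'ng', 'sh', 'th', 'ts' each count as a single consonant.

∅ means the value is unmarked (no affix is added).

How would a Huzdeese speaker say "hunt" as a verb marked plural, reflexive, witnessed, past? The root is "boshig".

boshigishotheg

Attach voice reflexive -u → boshigu.
Attach tense past -i → boshigui.
Attach evidentiality witnessed -shoth → boshiguishoth.
Attach number plural -eg (after consonant 'th') → boshiguishotheg.
Apply vowel deletion: boshiguishotheg → boshigishotheg.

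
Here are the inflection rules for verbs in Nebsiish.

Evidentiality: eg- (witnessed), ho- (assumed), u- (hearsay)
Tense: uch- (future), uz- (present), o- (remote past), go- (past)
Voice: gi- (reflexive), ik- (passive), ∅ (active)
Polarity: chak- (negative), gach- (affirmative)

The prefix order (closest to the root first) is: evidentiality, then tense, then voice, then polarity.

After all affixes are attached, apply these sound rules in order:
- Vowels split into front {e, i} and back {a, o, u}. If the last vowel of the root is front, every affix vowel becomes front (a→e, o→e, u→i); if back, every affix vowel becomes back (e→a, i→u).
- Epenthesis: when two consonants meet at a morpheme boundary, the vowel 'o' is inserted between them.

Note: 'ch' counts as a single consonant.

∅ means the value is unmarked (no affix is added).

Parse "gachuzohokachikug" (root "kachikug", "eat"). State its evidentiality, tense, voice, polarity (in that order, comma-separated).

Segment: gach-uz-ho-kachikug.
evidentiality: ho- → assumed.
tense: uz- → present.
voice: ∅ → active.
polarity: gach- → affirmative.

assumed, present, active, affirmative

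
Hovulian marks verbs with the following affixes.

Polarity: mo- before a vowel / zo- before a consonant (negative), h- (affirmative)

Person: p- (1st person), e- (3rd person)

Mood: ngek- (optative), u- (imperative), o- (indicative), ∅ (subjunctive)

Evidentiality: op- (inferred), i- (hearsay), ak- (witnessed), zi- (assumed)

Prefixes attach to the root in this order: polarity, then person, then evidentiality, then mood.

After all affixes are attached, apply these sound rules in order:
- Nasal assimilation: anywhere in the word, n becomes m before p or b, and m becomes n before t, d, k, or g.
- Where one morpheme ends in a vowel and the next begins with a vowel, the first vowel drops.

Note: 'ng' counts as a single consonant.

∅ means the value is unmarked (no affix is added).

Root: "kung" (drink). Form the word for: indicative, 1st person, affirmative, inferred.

opphkung

Attach polarity affirmative h- → hkung.
Attach person 1st person p- → phkung.
Attach evidentiality inferred op- → opphkung.
Attach mood indicative o- → oopphkung.
Nasal assimilation: no change.
Apply vowel deletion: oopphkung → opphkung.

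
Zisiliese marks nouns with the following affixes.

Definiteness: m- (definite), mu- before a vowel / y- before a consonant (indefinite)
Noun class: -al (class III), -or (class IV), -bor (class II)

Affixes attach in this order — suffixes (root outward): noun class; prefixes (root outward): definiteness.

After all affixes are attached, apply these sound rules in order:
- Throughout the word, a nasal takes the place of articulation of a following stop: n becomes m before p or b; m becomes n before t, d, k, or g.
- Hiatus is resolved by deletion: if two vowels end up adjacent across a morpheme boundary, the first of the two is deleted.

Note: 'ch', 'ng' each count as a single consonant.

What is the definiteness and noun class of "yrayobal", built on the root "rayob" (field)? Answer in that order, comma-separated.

indefinite, class III

Segment: y-rayob-al.
definiteness: mu/y- → indefinite.
noun class: -al → class III.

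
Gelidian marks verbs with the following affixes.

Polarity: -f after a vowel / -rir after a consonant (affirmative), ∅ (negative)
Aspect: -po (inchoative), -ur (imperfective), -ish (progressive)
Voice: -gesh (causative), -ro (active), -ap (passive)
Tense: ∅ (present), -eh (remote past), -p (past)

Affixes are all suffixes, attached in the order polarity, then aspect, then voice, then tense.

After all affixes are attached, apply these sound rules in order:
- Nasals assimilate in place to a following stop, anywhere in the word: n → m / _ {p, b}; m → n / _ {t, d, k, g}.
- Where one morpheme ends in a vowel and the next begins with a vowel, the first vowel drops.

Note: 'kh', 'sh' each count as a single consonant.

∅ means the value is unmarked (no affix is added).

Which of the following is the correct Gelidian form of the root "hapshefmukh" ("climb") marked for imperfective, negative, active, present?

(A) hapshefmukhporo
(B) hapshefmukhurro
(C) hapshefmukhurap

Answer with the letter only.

B

polarity = negative: zero marking, form stays hapshefmukh.
Attach aspect imperfective -ur → hapshefmukhur.
Attach voice active -ro → hapshefmukhurro.
tense = present: zero marking, form stays hapshefmukhurro.
Nasal assimilation: no change.
Vowel deletion: no change.
So the correct form is hapshefmukhurro, option (B).
(A) hapshefmukhporo is wrong: it uses inchoative instead of imperfective for aspect.
(C) hapshefmukhurap is wrong: it uses passive instead of active for voice.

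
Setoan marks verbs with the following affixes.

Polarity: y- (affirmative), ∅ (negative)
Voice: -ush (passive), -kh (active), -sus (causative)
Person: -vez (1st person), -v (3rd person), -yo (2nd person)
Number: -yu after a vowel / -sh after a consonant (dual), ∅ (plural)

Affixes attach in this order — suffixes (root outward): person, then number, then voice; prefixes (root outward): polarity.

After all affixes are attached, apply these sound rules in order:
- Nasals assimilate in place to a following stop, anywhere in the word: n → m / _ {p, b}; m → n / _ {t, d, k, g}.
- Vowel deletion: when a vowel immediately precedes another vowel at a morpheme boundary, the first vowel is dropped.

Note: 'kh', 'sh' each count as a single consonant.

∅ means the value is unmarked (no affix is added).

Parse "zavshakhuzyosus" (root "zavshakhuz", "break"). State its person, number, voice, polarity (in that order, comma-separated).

Segment: zavshakhuz-yo-sus.
person: -yo → 2nd person.
number: ∅ → plural.
voice: -sus → causative.
polarity: ∅ → negative.

2nd person, plural, causative, negative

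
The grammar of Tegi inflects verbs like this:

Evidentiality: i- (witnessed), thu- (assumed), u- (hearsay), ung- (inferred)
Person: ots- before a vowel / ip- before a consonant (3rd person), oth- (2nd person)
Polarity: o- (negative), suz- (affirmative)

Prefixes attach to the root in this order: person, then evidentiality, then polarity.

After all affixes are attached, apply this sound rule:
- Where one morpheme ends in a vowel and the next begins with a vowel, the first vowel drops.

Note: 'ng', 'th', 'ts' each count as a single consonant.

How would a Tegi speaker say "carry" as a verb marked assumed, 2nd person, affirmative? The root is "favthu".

suzthothfavthu

Attach person 2nd person oth- → othfavthu.
Attach evidentiality assumed thu- → thuothfavthu.
Attach polarity affirmative suz- → suzthuothfavthu.
Apply vowel deletion: suzthuothfavthu → suzthothfavthu.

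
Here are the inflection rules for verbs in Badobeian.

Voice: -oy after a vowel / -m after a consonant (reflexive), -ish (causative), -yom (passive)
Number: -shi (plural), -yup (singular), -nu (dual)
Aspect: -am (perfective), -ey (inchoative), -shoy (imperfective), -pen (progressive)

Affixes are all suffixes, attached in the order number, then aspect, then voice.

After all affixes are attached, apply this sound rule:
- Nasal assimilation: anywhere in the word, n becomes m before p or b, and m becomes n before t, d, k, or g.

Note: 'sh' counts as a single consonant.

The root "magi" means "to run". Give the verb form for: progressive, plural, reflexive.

Attach number plural -shi → magishi.
Attach aspect progressive -pen → magishipen.
Attach voice reflexive -m (after consonant 'n') → magishipenm.
Nasal assimilation: no change.

magishipenm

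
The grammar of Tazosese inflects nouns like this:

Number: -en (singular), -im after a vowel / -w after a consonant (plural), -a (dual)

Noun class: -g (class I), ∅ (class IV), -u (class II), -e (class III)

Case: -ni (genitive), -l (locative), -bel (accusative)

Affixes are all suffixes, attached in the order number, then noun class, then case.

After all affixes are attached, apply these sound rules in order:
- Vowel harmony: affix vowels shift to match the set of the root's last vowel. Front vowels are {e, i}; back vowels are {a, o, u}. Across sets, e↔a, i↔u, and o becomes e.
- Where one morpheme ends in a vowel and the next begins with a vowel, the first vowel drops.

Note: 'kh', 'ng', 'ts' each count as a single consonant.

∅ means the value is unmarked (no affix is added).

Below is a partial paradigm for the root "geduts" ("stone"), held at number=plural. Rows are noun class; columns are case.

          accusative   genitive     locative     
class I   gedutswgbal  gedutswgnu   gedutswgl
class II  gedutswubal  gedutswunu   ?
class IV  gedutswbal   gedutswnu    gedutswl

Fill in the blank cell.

gedutswul

Attach number plural -w (after consonant 'ts') → gedutsw.
Attach noun class class II -u → gedutswu.
Attach case locative -l → gedutswul.
Vowel harmony: no change.
Vowel deletion: no change.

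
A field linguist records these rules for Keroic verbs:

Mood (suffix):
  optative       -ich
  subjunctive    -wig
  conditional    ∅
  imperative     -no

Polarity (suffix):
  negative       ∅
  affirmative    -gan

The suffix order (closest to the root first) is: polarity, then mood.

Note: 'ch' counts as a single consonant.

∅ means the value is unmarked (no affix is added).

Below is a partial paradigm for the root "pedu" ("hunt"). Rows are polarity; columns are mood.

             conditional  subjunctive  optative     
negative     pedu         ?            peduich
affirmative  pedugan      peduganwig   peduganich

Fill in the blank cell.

peduwig

polarity = negative: zero marking, form stays pedu.
Attach mood subjunctive -wig → peduwig.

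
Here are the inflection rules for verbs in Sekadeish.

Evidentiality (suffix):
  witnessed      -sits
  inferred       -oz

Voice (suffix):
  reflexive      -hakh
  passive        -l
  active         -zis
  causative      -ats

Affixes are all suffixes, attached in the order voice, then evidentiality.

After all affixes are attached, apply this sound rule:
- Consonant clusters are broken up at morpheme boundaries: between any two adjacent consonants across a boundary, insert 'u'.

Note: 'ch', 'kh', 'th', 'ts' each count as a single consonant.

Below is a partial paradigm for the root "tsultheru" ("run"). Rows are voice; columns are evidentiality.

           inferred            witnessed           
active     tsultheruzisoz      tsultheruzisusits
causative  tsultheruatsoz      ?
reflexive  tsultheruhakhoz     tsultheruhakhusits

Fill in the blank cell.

tsultheruatsusits

Attach voice causative -ats → tsultheruats.
Attach evidentiality witnessed -sits → tsultheruatssits.
Apply epenthesis: tsultheruatssits → tsultheruatsusits.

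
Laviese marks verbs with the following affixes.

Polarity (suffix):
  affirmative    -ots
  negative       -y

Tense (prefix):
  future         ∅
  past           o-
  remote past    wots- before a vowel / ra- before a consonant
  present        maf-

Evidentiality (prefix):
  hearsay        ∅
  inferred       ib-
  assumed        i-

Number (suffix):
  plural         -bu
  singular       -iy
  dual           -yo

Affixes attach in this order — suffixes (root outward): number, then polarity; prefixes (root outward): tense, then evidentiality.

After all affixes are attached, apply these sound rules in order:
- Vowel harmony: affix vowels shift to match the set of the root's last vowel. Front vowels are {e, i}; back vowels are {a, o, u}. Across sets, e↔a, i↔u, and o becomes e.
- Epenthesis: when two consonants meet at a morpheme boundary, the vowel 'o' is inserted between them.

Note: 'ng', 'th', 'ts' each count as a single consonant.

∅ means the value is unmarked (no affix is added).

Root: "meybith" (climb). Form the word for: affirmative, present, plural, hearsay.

Attach number plural -bu → meybithbu.
Attach tense present maf- → mafmeybithbu.
Attach polarity affirmative -ots → mafmeybithbuots.
evidentiality = hearsay: zero marking, form stays mafmeybithbuots.
Apply vowel harmony: mafmeybithbuots → mefmeybithbiets.
Apply epenthesis: mefmeybithbiets → mefomeybithobiets.

mefomeybithobiets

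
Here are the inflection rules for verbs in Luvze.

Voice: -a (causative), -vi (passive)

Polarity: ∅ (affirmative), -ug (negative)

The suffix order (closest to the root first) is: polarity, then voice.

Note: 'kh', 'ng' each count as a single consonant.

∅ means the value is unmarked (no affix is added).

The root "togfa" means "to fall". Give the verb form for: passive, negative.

togfaugvi

Attach polarity negative -ug → togfaug.
Attach voice passive -vi → togfaugvi.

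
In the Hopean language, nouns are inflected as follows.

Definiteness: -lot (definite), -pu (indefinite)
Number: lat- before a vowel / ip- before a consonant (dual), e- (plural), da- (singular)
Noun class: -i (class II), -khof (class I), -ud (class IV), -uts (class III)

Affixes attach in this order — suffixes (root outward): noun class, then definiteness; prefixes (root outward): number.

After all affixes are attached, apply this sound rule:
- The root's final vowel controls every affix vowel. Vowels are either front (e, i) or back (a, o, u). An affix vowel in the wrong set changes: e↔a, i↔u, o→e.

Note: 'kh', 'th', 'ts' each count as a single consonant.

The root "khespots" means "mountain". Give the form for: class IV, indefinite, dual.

Attach noun class class IV -ud → khespotsud.
Attach number dual ip- (before consonant 'kh') → ipkhespotsud.
Attach definiteness indefinite -pu → ipkhespotsudpu.
Apply vowel harmony: ipkhespotsudpu → upkhespotsudpu.

upkhespotsudpu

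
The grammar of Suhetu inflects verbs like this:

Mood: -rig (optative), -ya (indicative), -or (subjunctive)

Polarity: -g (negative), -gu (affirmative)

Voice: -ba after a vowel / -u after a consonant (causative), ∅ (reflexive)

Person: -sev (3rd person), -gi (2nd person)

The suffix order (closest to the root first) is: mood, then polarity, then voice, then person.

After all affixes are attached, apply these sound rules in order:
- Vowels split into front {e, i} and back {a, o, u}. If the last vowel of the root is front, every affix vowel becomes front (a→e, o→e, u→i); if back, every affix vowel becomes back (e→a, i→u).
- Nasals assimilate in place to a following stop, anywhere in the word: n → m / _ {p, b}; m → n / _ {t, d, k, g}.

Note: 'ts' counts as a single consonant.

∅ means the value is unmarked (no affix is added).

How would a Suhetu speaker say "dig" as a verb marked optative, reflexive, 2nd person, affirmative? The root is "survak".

Attach mood optative -rig → survakrig.
Attach polarity affirmative -gu → survakriggu.
voice = reflexive: zero marking, form stays survakriggu.
Attach person 2nd person -gi → survakriggugi.
Apply vowel harmony: survakriggugi → survakruggugu.
Nasal assimilation: no change.

survakruggugu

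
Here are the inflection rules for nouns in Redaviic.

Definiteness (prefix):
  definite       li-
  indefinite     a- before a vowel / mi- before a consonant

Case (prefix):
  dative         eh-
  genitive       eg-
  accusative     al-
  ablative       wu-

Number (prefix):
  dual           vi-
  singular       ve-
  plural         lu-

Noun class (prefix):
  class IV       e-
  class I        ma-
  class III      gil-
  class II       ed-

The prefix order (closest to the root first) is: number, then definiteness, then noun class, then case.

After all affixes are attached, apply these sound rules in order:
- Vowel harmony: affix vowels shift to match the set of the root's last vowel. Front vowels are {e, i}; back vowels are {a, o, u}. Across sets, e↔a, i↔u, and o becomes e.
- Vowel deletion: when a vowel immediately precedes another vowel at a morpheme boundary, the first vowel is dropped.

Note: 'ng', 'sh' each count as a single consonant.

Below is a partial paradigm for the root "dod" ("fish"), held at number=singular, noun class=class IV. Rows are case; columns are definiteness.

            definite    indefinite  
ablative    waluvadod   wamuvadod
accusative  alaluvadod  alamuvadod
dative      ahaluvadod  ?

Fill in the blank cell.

ahamuvadod

Attach number singular ve- → vedod.
Attach definiteness indefinite mi- (before consonant 'v') → mivedod.
Attach noun class class IV e- → emivedod.
Attach case dative eh- → ehemivedod.
Apply vowel harmony: ehemivedod → ahamuvadod.
Vowel deletion: no change.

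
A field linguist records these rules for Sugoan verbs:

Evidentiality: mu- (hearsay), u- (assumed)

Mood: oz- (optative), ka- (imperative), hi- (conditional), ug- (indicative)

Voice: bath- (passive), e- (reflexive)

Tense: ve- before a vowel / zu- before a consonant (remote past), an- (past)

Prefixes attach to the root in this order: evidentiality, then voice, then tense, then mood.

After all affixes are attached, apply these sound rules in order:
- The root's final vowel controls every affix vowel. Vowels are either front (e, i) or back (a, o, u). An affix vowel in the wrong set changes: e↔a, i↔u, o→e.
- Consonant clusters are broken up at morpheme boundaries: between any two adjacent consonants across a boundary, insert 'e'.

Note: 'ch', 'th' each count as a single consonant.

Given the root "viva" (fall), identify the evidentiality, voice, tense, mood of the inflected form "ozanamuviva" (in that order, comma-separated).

Segment: oz-an-e-mu-viva.
evidentiality: mu- → hearsay.
voice: e- → reflexive.
tense: an- → past.
mood: oz- → optative.

hearsay, reflexive, past, optative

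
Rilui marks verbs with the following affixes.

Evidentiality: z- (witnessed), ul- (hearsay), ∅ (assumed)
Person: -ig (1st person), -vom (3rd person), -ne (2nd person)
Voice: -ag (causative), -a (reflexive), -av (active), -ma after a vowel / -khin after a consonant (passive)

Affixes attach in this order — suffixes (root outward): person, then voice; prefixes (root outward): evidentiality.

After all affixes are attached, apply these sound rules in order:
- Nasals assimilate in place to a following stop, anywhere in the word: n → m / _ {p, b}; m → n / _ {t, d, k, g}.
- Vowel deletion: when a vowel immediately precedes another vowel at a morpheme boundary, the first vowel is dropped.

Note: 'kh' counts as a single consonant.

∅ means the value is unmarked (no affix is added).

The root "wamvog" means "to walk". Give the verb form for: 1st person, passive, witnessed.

Attach person 1st person -ig → wamvogig.
Attach evidentiality witnessed z- → zwamvogig.
Attach voice passive -khin (after consonant 'g') → zwamvogigkhin.
Nasal assimilation: no change.
Vowel deletion: no change.

zwamvogigkhin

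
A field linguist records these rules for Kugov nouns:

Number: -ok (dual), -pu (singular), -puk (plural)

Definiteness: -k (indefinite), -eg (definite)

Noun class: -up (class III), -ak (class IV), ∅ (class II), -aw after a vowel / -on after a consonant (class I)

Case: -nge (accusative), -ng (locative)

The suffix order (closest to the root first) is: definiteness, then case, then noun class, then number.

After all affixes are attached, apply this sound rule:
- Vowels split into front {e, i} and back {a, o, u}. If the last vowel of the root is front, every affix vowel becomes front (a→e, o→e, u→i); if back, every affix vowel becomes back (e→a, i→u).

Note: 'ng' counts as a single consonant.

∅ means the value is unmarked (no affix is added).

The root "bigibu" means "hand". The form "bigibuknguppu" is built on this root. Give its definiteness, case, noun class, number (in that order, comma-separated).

indefinite, locative, class III, singular

Segment: bigibu-k-ng-up-pu.
definiteness: -k → indefinite.
case: -ng → locative.
noun class: -up → class III.
number: -pu → singular.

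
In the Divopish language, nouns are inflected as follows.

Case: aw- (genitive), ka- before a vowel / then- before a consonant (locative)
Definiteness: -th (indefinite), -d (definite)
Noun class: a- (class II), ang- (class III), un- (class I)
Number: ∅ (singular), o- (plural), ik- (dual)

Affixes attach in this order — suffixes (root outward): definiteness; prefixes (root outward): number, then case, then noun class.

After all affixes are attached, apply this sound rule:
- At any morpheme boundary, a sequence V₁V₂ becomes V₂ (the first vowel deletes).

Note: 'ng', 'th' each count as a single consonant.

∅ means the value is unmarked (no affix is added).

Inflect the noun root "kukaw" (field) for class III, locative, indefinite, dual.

Attach number dual ik- → ikkukaw.
Attach case locative ka- (before vowel 'i') → kaikkukaw.
Attach definiteness indefinite -th → kaikkukawth.
Attach noun class class III ang- → angkaikkukawth.
Apply vowel deletion: angkaikkukawth → angkikkukawth.

angkikkukawth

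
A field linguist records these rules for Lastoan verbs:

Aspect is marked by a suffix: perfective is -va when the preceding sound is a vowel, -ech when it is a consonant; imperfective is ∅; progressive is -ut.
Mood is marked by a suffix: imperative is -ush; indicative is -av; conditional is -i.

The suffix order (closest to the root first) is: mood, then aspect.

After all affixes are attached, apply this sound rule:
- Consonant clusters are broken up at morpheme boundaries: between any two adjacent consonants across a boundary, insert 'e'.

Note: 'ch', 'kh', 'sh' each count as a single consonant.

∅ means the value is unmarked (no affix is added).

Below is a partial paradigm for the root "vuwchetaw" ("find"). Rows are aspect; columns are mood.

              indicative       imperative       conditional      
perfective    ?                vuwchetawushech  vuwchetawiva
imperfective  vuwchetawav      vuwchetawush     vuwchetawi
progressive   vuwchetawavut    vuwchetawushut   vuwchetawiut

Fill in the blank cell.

Attach mood indicative -av → vuwchetawav.
Attach aspect perfective -ech (after consonant 'v') → vuwchetawavech.
Epenthesis: no change.

vuwchetawavech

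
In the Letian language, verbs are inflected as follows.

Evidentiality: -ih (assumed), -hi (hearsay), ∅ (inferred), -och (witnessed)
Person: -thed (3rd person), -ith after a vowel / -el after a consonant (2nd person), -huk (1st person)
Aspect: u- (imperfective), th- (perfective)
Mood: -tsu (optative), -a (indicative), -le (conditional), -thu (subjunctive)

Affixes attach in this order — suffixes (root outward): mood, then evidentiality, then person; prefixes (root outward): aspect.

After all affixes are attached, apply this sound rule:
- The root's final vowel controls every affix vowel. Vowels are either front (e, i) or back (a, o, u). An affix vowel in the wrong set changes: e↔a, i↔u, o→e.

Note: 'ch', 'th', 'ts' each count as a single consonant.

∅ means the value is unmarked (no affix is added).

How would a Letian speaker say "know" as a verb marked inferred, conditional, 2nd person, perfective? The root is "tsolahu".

Attach mood conditional -le → tsolahule.
Attach aspect perfective th- → thtsolahule.
evidentiality = inferred: zero marking, form stays thtsolahule.
Attach person 2nd person -ith (after vowel 'e') → thtsolahuleith.
Apply vowel harmony: thtsolahuleith → thtsolahulauth.

thtsolahulauth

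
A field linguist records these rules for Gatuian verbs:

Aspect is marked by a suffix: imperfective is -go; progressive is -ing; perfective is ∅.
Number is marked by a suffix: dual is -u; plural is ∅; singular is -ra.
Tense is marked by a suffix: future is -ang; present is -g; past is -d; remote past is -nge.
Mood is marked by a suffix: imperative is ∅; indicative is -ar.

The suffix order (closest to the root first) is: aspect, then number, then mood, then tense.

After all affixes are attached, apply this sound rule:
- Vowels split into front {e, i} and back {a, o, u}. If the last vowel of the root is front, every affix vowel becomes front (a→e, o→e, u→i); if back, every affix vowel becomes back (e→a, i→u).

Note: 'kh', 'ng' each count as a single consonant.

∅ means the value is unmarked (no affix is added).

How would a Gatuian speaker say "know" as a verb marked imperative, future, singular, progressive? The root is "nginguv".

Attach aspect progressive -ing → nginguving.
Attach number singular -ra → nginguvingra.
mood = imperative: zero marking, form stays nginguvingra.
Attach tense future -ang → nginguvingraang.
Apply vowel harmony: nginguvingraang → nginguvungraang.

nginguvungraang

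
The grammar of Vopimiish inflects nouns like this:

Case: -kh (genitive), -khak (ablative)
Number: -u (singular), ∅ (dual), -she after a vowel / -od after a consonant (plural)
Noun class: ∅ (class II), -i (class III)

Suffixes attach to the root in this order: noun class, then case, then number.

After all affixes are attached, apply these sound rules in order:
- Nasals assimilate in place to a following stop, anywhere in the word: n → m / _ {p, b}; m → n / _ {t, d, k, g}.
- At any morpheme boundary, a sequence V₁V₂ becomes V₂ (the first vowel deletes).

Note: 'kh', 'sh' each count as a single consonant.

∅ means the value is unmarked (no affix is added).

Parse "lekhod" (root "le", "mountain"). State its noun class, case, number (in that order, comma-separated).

Segment: le-kh-od.
noun class: ∅ → class II.
case: -kh → genitive.
number: -she/od → plural.

class II, genitive, plural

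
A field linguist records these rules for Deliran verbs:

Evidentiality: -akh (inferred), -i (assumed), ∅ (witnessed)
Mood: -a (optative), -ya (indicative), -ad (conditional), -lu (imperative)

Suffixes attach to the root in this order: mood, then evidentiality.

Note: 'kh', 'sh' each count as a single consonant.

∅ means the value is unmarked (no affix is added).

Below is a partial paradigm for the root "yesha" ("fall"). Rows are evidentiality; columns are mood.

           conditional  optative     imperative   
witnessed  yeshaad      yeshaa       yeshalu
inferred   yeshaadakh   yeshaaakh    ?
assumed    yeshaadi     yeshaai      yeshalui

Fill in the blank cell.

Attach mood imperative -lu → yeshalu.
Attach evidentiality inferred -akh → yeshaluakh.

yeshaluakh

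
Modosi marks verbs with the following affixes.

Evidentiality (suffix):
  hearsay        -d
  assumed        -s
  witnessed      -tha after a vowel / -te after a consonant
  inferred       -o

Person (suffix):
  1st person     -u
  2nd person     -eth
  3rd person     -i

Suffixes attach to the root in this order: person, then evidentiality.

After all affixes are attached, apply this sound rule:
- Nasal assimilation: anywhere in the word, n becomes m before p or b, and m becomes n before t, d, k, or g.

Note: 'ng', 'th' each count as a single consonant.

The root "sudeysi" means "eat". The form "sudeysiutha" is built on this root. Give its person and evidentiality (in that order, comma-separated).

1st person, witnessed

Segment: sudeysi-u-tha.
person: -u → 1st person.
evidentiality: -tha/te → witnessed.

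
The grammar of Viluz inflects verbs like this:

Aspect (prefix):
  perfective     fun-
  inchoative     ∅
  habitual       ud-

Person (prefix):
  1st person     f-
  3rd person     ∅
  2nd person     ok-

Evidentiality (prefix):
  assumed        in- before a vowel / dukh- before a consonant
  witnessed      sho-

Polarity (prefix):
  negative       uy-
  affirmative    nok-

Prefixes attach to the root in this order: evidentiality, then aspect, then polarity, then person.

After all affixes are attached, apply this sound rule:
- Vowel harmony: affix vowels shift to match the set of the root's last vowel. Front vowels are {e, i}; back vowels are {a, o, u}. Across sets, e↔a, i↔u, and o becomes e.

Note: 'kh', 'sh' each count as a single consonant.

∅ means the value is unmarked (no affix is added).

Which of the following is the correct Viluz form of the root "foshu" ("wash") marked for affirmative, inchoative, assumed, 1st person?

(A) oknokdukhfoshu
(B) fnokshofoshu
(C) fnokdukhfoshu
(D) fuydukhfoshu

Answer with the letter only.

Attach evidentiality assumed dukh- (before consonant 'f') → dukhfoshu.
aspect = inchoative: zero marking, form stays dukhfoshu.
Attach polarity affirmative nok- → nokdukhfoshu.
Attach person 1st person f- → fnokdukhfoshu.
Vowel harmony: no change.
So the correct form is fnokdukhfoshu, option (C).
(D) fuydukhfoshu is wrong: it uses negative instead of affirmative for polarity.
(B) fnokshofoshu is wrong: it uses witnessed instead of assumed for evidentiality.
(A) oknokdukhfoshu is wrong: it uses 2nd person instead of 1st person for person.

C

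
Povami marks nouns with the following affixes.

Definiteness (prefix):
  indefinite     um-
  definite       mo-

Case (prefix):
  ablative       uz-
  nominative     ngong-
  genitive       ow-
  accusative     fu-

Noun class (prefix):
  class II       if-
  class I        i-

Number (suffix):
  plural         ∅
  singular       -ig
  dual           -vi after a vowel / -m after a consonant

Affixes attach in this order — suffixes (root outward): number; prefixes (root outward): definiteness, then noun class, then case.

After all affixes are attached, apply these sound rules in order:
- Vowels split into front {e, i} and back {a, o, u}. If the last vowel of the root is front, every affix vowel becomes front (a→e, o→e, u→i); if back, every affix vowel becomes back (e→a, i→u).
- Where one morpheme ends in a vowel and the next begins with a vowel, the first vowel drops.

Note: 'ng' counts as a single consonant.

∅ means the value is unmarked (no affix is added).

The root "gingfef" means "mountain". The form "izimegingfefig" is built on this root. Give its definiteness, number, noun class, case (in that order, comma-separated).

definite, singular, class I, ablative

Segment: uz-i-mo-gingfef-ig.
definiteness: mo- → definite.
number: -ig → singular.
noun class: i- → class I.
case: uz- → ablative.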